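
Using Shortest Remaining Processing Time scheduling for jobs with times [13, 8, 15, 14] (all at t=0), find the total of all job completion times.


Since all jobs arrive at t=0, SRPT equals SPT ordering.
SPT order: [8, 13, 14, 15]
Completion times:
  Job 1: p=8, C=8
  Job 2: p=13, C=21
  Job 3: p=14, C=35
  Job 4: p=15, C=50
Total completion time = 8 + 21 + 35 + 50 = 114

114


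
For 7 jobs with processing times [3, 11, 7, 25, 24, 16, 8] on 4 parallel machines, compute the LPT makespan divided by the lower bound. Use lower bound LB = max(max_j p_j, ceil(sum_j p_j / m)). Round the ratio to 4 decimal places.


LPT order: [25, 24, 16, 11, 8, 7, 3]
Machine loads after assignment: [25, 24, 23, 22]
LPT makespan = 25
Lower bound = max(max_job, ceil(total/4)) = max(25, 24) = 25
Ratio = 25 / 25 = 1.0

1.0


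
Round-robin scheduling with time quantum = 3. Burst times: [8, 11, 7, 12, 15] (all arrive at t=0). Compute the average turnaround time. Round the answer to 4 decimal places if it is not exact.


Time quantum = 3
Execution trace:
  J1 runs 3 units, time = 3
  J2 runs 3 units, time = 6
  J3 runs 3 units, time = 9
  J4 runs 3 units, time = 12
  J5 runs 3 units, time = 15
  J1 runs 3 units, time = 18
  J2 runs 3 units, time = 21
  J3 runs 3 units, time = 24
  J4 runs 3 units, time = 27
  J5 runs 3 units, time = 30
  J1 runs 2 units, time = 32
  J2 runs 3 units, time = 35
  J3 runs 1 units, time = 36
  J4 runs 3 units, time = 39
  J5 runs 3 units, time = 42
  J2 runs 2 units, time = 44
  J4 runs 3 units, time = 47
  J5 runs 3 units, time = 50
  J5 runs 3 units, time = 53
Finish times: [32, 44, 36, 47, 53]
Average turnaround = 212/5 = 42.4

42.4


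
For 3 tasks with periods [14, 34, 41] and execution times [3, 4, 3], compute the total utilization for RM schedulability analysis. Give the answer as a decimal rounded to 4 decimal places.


Compute individual utilizations (exact fractions):
  Task 1: C/T = 3/14 (approx. 0.2143)
  Task 2: C/T = 4/34 = 2/17 (approx. 0.1176)
  Task 3: C/T = 3/41 (approx. 0.0732)
Total utilization U = 3/14 + 2/17 + 3/41 = 3953/9758
Rounded to 4 decimal places: U = 0.4051
RM (Liu & Layland) bound for 3 tasks = 0.779763; compare with U = 3953/9758 (approx. 0.405104)
U <= bound, so schedulable by RM sufficient condition.

0.4051


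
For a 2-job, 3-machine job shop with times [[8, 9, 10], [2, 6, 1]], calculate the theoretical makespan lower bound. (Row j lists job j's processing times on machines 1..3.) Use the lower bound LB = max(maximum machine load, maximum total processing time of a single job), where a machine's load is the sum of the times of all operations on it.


Machine loads:
  Machine 1: 8 + 2 = 10
  Machine 2: 9 + 6 = 15
  Machine 3: 10 + 1 = 11
Max machine load = 15
Job totals:
  Job 1: 27
  Job 2: 9
Max job total = 27
Lower bound = max(15, 27) = 27

27


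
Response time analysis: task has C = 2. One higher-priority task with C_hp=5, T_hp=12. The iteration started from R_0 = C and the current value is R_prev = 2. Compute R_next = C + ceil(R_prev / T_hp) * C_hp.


R_next = C + ceil(R_prev / T_hp) * C_hp
ceil(2 / 12) = ceil(0.1667) = 1
Interference = 1 * 5 = 5
R_next = 2 + 5 = 7

7


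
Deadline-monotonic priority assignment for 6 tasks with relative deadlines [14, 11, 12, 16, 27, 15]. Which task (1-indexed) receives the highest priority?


Sort tasks by relative deadline (ascending):
  Task 2: deadline = 11
  Task 3: deadline = 12
  Task 1: deadline = 14
  Task 6: deadline = 15
  Task 4: deadline = 16
  Task 5: deadline = 27
Priority order (highest first): [2, 3, 1, 6, 4, 5]
Highest priority task = 2

2


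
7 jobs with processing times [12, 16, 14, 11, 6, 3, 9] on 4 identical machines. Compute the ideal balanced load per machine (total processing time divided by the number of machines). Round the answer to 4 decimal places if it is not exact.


Total processing time = 12 + 16 + 14 + 11 + 6 + 3 + 9 = 71
Number of machines = 4
Ideal balanced load = 71 / 4 = 17.75

17.75


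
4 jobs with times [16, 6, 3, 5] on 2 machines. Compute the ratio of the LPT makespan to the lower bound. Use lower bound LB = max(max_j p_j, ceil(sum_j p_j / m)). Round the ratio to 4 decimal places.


LPT order: [16, 6, 5, 3]
Machine loads after assignment: [16, 14]
LPT makespan = 16
Lower bound = max(max_job, ceil(total/2)) = max(16, 15) = 16
Ratio = 16 / 16 = 1.0

1.0


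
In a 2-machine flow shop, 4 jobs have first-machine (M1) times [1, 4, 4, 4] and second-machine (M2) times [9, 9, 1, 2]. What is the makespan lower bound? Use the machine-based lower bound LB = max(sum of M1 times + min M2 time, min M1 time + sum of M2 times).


LB1 = sum(M1 times) + min(M2 times) = 13 + 1 = 14
LB2 = min(M1 times) + sum(M2 times) = 1 + 21 = 22
Lower bound = max(LB1, LB2) = max(14, 22) = 22

22


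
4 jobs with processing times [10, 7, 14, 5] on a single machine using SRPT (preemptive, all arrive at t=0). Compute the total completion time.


Since all jobs arrive at t=0, SRPT equals SPT ordering.
SPT order: [5, 7, 10, 14]
Completion times:
  Job 1: p=5, C=5
  Job 2: p=7, C=12
  Job 3: p=10, C=22
  Job 4: p=14, C=36
Total completion time = 5 + 12 + 22 + 36 = 75

75


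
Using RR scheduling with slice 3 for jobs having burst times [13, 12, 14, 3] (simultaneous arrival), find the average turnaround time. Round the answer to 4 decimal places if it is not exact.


Time quantum = 3
Execution trace:
  J1 runs 3 units, time = 3
  J2 runs 3 units, time = 6
  J3 runs 3 units, time = 9
  J4 runs 3 units, time = 12
  J1 runs 3 units, time = 15
  J2 runs 3 units, time = 18
  J3 runs 3 units, time = 21
  J1 runs 3 units, time = 24
  J2 runs 3 units, time = 27
  J3 runs 3 units, time = 30
  J1 runs 3 units, time = 33
  J2 runs 3 units, time = 36
  J3 runs 3 units, time = 39
  J1 runs 1 units, time = 40
  J3 runs 2 units, time = 42
Finish times: [40, 36, 42, 12]
Average turnaround = 130/4 = 32.5

32.5


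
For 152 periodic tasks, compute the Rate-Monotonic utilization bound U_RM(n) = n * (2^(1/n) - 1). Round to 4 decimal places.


Compute 2^(1/152) = 1.0045705923
Subtract 1: 1.0045705923 - 1 = 0.0045705923
Multiply by n: 152 * 0.0045705923 = 0.6947300296
Round to 4 dp: 0.6947

0.6947


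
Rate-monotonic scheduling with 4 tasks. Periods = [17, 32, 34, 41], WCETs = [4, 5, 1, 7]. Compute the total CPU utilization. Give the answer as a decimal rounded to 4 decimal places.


Compute individual utilizations (exact fractions):
  Task 1: C/T = 4/17 (approx. 0.2353)
  Task 2: C/T = 5/32 (approx. 0.1563)
  Task 3: C/T = 1/34 (approx. 0.0294)
  Task 4: C/T = 7/41 (approx. 0.1707)
Total utilization U = 4/17 + 5/32 + 1/34 + 7/41 = 13197/22304
Rounded to 4 decimal places: U = 0.5917
RM (Liu & Layland) bound for 4 tasks = 0.756828; compare with U = 13197/22304 (approx. 0.591688)
U <= bound, so schedulable by RM sufficient condition.

0.5917


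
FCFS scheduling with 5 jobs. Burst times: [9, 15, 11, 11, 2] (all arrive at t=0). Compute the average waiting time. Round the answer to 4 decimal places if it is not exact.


FCFS order (as given): [9, 15, 11, 11, 2]
Waiting times:
  Job 1: wait = 0
  Job 2: wait = 9
  Job 3: wait = 24
  Job 4: wait = 35
  Job 5: wait = 46
Sum of waiting times = 114
Average waiting time = 114/5 = 22.8

22.8


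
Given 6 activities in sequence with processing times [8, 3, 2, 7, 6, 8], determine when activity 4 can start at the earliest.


Activity 4 starts after activities 1 through 3 complete.
Predecessor durations: [8, 3, 2]
ES = 8 + 3 + 2 = 13

13


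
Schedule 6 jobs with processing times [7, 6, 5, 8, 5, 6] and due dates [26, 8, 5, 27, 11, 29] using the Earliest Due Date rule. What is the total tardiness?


Sort by due date (EDD order): [(5, 5), (6, 8), (5, 11), (7, 26), (8, 27), (6, 29)]
Compute completion times and tardiness:
  Job 1: p=5, d=5, C=5, tardiness=max(0,5-5)=0
  Job 2: p=6, d=8, C=11, tardiness=max(0,11-8)=3
  Job 3: p=5, d=11, C=16, tardiness=max(0,16-11)=5
  Job 4: p=7, d=26, C=23, tardiness=max(0,23-26)=0
  Job 5: p=8, d=27, C=31, tardiness=max(0,31-27)=4
  Job 6: p=6, d=29, C=37, tardiness=max(0,37-29)=8
Total tardiness = 20

20


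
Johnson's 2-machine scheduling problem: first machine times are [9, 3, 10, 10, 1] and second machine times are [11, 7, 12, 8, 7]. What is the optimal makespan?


Apply Johnson's rule:
  Group 1 (a <= b): [(5, 1, 7), (2, 3, 7), (1, 9, 11), (3, 10, 12)]
  Group 2 (a > b): [(4, 10, 8)]
Optimal job order: [5, 2, 1, 3, 4]
Schedule:
  Job 5: M1 done at 1, M2 done at 8
  Job 2: M1 done at 4, M2 done at 15
  Job 1: M1 done at 13, M2 done at 26
  Job 3: M1 done at 23, M2 done at 38
  Job 4: M1 done at 33, M2 done at 46
Makespan = 46

46


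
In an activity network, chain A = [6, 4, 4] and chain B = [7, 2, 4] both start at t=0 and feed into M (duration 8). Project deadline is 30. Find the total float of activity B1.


Forward pass: ES(B1) = sum of predecessors on chain B = 0
EF = ES + duration = 0 + 7 = 7
Backward pass: LF(M) = deadline = 30; LS(M) = 30 - 8 = 22
LF(B1) = LS(M) - sum(successors on chain B) = 22 - 6 = 16
LS = LF - duration = 16 - 7 = 9
Total float = LS - ES = 9 - 0 = 9

9


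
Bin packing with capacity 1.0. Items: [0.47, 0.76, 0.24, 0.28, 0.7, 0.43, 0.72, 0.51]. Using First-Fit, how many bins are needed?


Place items sequentially using First-Fit:
  Item 0.47 -> new Bin 1
  Item 0.76 -> new Bin 2
  Item 0.24 -> Bin 1 (now 0.71)
  Item 0.28 -> Bin 1 (now 0.99)
  Item 0.7 -> new Bin 3
  Item 0.43 -> new Bin 4
  Item 0.72 -> new Bin 5
  Item 0.51 -> Bin 4 (now 0.94)
Total bins used = 5

5


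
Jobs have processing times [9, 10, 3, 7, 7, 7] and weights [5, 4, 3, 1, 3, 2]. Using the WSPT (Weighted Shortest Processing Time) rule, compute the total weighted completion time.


Compute p/w ratios and sort ascending (WSPT): [(3, 3), (9, 5), (7, 3), (10, 4), (7, 2), (7, 1)]
Compute weighted completion times:
  Job (p=3,w=3): C=3, w*C=3*3=9
  Job (p=9,w=5): C=12, w*C=5*12=60
  Job (p=7,w=3): C=19, w*C=3*19=57
  Job (p=10,w=4): C=29, w*C=4*29=116
  Job (p=7,w=2): C=36, w*C=2*36=72
  Job (p=7,w=1): C=43, w*C=1*43=43
Total weighted completion time = 357

357


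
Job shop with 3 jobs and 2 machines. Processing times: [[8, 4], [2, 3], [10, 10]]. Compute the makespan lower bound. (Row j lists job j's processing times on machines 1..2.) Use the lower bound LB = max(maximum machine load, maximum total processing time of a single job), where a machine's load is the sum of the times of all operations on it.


Machine loads:
  Machine 1: 8 + 2 + 10 = 20
  Machine 2: 4 + 3 + 10 = 17
Max machine load = 20
Job totals:
  Job 1: 12
  Job 2: 5
  Job 3: 20
Max job total = 20
Lower bound = max(20, 20) = 20

20


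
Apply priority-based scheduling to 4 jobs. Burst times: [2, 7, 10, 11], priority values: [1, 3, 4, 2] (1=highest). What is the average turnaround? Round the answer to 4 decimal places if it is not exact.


Sort by priority (ascending = highest first):
Order: [(1, 2), (2, 11), (3, 7), (4, 10)]
Completion times:
  Priority 1, burst=2, C=2
  Priority 2, burst=11, C=13
  Priority 3, burst=7, C=20
  Priority 4, burst=10, C=30
Average turnaround = 65/4 = 16.25

16.25


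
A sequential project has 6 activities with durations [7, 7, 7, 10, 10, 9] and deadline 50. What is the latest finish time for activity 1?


LF(activity 1) = deadline - sum of successor durations
Successors: activities 2 through 6 with durations [7, 7, 10, 10, 9]
Sum of successor durations = 43
LF = 50 - 43 = 7

7


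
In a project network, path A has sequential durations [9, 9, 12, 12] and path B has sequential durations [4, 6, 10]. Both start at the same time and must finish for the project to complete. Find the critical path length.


Path A total = 9 + 9 + 12 + 12 = 42
Path B total = 4 + 6 + 10 = 20
Critical path = longest path = max(42, 20) = 42

42


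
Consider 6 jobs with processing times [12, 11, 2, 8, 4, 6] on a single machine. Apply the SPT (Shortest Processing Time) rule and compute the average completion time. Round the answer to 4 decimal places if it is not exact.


Sort jobs by processing time (SPT order): [2, 4, 6, 8, 11, 12]
Compute completion times sequentially:
  Job 1: processing = 2, completes at 2
  Job 2: processing = 4, completes at 6
  Job 3: processing = 6, completes at 12
  Job 4: processing = 8, completes at 20
  Job 5: processing = 11, completes at 31
  Job 6: processing = 12, completes at 43
Sum of completion times = 114
Average completion time = 114/6 = 19.0

19.0


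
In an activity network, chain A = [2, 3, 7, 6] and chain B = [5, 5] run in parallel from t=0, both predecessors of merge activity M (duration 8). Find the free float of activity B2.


ES(B2) = sum of predecessors on chain B = 5
EF(B2) = ES + duration = 5 + 5 = 10
Successor of B2 is M. ES(M) = max(sum(A), sum(B)) = max(18, 10) = 18
Free float = ES(successor) - EF(current) = 18 - 10 = 8

8


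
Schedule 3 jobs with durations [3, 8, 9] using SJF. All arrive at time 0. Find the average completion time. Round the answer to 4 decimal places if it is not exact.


SJF order (ascending): [3, 8, 9]
Completion times:
  Job 1: burst=3, C=3
  Job 2: burst=8, C=11
  Job 3: burst=9, C=20
Average completion = 34/3 = 11.3333

11.3333


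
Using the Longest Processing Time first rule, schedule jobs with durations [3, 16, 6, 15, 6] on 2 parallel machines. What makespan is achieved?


Sort jobs in decreasing order (LPT): [16, 15, 6, 6, 3]
Assign each job to the least loaded machine:
  Machine 1: jobs [16, 6], load = 22
  Machine 2: jobs [15, 6, 3], load = 24
Makespan = max load = 24

24


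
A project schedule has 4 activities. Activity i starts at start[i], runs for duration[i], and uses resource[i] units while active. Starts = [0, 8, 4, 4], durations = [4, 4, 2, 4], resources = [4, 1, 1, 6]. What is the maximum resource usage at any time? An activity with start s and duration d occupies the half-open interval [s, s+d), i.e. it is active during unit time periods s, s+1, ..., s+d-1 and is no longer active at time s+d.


Each activity i is active on [start_i, start_i + duration_i).
Compute total resource usage per time slot:
  t=0: active resources = [4], total = 4
  t=1: active resources = [4], total = 4
  t=2: active resources = [4], total = 4
  t=3: active resources = [4], total = 4
  t=4: active resources = [1, 6], total = 7
  t=5: active resources = [1, 6], total = 7
  t=6: active resources = [6], total = 6
  t=7: active resources = [6], total = 6
  t=8: active resources = [1], total = 1
  t=9: active resources = [1], total = 1
  t=10: active resources = [1], total = 1
  t=11: active resources = [1], total = 1
Peak resource demand = 7

7


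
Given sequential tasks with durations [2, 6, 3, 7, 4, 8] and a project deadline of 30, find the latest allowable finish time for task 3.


LF(activity 3) = deadline - sum of successor durations
Successors: activities 4 through 6 with durations [7, 4, 8]
Sum of successor durations = 19
LF = 30 - 19 = 11

11


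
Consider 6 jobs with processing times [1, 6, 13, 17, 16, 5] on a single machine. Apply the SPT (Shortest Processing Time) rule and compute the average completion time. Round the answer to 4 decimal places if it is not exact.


Sort jobs by processing time (SPT order): [1, 5, 6, 13, 16, 17]
Compute completion times sequentially:
  Job 1: processing = 1, completes at 1
  Job 2: processing = 5, completes at 6
  Job 3: processing = 6, completes at 12
  Job 4: processing = 13, completes at 25
  Job 5: processing = 16, completes at 41
  Job 6: processing = 17, completes at 58
Sum of completion times = 143
Average completion time = 143/6 = 23.8333

23.8333


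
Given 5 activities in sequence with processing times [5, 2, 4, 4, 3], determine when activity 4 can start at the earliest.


Activity 4 starts after activities 1 through 3 complete.
Predecessor durations: [5, 2, 4]
ES = 5 + 2 + 4 = 11

11


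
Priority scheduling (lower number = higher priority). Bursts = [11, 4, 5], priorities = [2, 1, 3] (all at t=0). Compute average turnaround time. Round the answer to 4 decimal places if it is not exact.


Sort by priority (ascending = highest first):
Order: [(1, 4), (2, 11), (3, 5)]
Completion times:
  Priority 1, burst=4, C=4
  Priority 2, burst=11, C=15
  Priority 3, burst=5, C=20
Average turnaround = 39/3 = 13.0

13.0


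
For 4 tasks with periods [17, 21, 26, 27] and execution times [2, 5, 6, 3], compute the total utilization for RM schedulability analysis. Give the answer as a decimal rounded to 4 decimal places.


Compute individual utilizations (exact fractions):
  Task 1: C/T = 2/17 (approx. 0.1176)
  Task 2: C/T = 5/21 (approx. 0.2381)
  Task 3: C/T = 6/26 = 3/13 (approx. 0.2308)
  Task 4: C/T = 3/27 = 1/9 (approx. 0.1111)
Total utilization U = 2/17 + 5/21 + 3/13 + 1/9 = 9713/13923
Rounded to 4 decimal places: U = 0.6976
RM (Liu & Layland) bound for 4 tasks = 0.756828; compare with U = 9713/13923 (approx. 0.697623)
U <= bound, so schedulable by RM sufficient condition.

0.6976


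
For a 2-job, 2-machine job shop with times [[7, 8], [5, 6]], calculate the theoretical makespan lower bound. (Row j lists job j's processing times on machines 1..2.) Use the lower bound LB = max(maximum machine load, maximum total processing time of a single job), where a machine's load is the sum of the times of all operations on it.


Machine loads:
  Machine 1: 7 + 5 = 12
  Machine 2: 8 + 6 = 14
Max machine load = 14
Job totals:
  Job 1: 15
  Job 2: 11
Max job total = 15
Lower bound = max(14, 15) = 15

15


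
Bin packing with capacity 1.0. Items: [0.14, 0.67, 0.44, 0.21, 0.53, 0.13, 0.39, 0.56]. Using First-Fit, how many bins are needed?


Place items sequentially using First-Fit:
  Item 0.14 -> new Bin 1
  Item 0.67 -> Bin 1 (now 0.81)
  Item 0.44 -> new Bin 2
  Item 0.21 -> Bin 2 (now 0.65)
  Item 0.53 -> new Bin 3
  Item 0.13 -> Bin 1 (now 0.94)
  Item 0.39 -> Bin 3 (now 0.92)
  Item 0.56 -> new Bin 4
Total bins used = 4

4


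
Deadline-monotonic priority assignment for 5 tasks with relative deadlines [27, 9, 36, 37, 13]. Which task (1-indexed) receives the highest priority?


Sort tasks by relative deadline (ascending):
  Task 2: deadline = 9
  Task 5: deadline = 13
  Task 1: deadline = 27
  Task 3: deadline = 36
  Task 4: deadline = 37
Priority order (highest first): [2, 5, 1, 3, 4]
Highest priority task = 2

2


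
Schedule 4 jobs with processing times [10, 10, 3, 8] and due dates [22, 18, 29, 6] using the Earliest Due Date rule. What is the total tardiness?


Sort by due date (EDD order): [(8, 6), (10, 18), (10, 22), (3, 29)]
Compute completion times and tardiness:
  Job 1: p=8, d=6, C=8, tardiness=max(0,8-6)=2
  Job 2: p=10, d=18, C=18, tardiness=max(0,18-18)=0
  Job 3: p=10, d=22, C=28, tardiness=max(0,28-22)=6
  Job 4: p=3, d=29, C=31, tardiness=max(0,31-29)=2
Total tardiness = 10

10


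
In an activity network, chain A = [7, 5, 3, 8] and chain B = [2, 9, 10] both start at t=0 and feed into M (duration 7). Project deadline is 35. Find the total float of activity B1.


Forward pass: ES(B1) = sum of predecessors on chain B = 0
EF = ES + duration = 0 + 2 = 2
Backward pass: LF(M) = deadline = 35; LS(M) = 35 - 7 = 28
LF(B1) = LS(M) - sum(successors on chain B) = 28 - 19 = 9
LS = LF - duration = 9 - 2 = 7
Total float = LS - ES = 7 - 0 = 7

7


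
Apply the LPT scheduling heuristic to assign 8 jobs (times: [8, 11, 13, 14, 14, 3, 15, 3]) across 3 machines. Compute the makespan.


Sort jobs in decreasing order (LPT): [15, 14, 14, 13, 11, 8, 3, 3]
Assign each job to the least loaded machine:
  Machine 1: jobs [15, 8, 3], load = 26
  Machine 2: jobs [14, 13], load = 27
  Machine 3: jobs [14, 11, 3], load = 28
Makespan = max load = 28

28


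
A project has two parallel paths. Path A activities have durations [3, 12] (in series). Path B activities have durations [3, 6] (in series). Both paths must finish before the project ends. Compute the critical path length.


Path A total = 3 + 12 = 15
Path B total = 3 + 6 = 9
Critical path = longest path = max(15, 9) = 15

15


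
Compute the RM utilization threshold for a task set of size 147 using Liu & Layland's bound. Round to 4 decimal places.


Compute 2^(1/147) = 1.0047264214
Subtract 1: 1.0047264214 - 1 = 0.0047264214
Multiply by n: 147 * 0.0047264214 = 0.6947839458
Round to 4 dp: 0.6948

0.6948


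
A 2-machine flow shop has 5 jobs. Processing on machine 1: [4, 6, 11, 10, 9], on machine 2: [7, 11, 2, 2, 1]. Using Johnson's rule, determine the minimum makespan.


Apply Johnson's rule:
  Group 1 (a <= b): [(1, 4, 7), (2, 6, 11)]
  Group 2 (a > b): [(3, 11, 2), (4, 10, 2), (5, 9, 1)]
Optimal job order: [1, 2, 3, 4, 5]
Schedule:
  Job 1: M1 done at 4, M2 done at 11
  Job 2: M1 done at 10, M2 done at 22
  Job 3: M1 done at 21, M2 done at 24
  Job 4: M1 done at 31, M2 done at 33
  Job 5: M1 done at 40, M2 done at 41
Makespan = 41

41


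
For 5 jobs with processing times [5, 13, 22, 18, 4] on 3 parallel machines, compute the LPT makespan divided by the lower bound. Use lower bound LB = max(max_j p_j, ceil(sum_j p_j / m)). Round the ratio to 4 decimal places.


LPT order: [22, 18, 13, 5, 4]
Machine loads after assignment: [22, 22, 18]
LPT makespan = 22
Lower bound = max(max_job, ceil(total/3)) = max(22, 21) = 22
Ratio = 22 / 22 = 1.0

1.0


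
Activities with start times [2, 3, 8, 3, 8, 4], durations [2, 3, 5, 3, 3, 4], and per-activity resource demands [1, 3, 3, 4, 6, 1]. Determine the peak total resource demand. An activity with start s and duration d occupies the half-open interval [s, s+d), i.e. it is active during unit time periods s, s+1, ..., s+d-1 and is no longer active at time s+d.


Each activity i is active on [start_i, start_i + duration_i).
Compute total resource usage per time slot:
  t=0: active resources = [], total = 0
  t=1: active resources = [], total = 0
  t=2: active resources = [1], total = 1
  t=3: active resources = [1, 3, 4], total = 8
  t=4: active resources = [3, 4, 1], total = 8
  t=5: active resources = [3, 4, 1], total = 8
  t=6: active resources = [1], total = 1
  t=7: active resources = [1], total = 1
  t=8: active resources = [3, 6], total = 9
  t=9: active resources = [3, 6], total = 9
  t=10: active resources = [3, 6], total = 9
  t=11: active resources = [3], total = 3
  t=12: active resources = [3], total = 3
Peak resource demand = 9

9


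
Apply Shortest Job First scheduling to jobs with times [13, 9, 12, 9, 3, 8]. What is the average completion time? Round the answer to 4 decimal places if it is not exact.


SJF order (ascending): [3, 8, 9, 9, 12, 13]
Completion times:
  Job 1: burst=3, C=3
  Job 2: burst=8, C=11
  Job 3: burst=9, C=20
  Job 4: burst=9, C=29
  Job 5: burst=12, C=41
  Job 6: burst=13, C=54
Average completion = 158/6 = 26.3333

26.3333


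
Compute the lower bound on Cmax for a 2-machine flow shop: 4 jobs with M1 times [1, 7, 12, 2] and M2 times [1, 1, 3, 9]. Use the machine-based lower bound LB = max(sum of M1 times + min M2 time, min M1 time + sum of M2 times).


LB1 = sum(M1 times) + min(M2 times) = 22 + 1 = 23
LB2 = min(M1 times) + sum(M2 times) = 1 + 14 = 15
Lower bound = max(LB1, LB2) = max(23, 15) = 23

23


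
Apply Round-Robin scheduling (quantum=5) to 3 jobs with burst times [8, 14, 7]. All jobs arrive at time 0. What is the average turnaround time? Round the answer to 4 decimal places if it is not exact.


Time quantum = 5
Execution trace:
  J1 runs 5 units, time = 5
  J2 runs 5 units, time = 10
  J3 runs 5 units, time = 15
  J1 runs 3 units, time = 18
  J2 runs 5 units, time = 23
  J3 runs 2 units, time = 25
  J2 runs 4 units, time = 29
Finish times: [18, 29, 25]
Average turnaround = 72/3 = 24.0

24.0


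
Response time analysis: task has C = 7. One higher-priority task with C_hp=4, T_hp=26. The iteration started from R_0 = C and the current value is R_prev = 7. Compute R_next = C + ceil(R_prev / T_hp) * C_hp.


R_next = C + ceil(R_prev / T_hp) * C_hp
ceil(7 / 26) = ceil(0.2692) = 1
Interference = 1 * 4 = 4
R_next = 7 + 4 = 11

11


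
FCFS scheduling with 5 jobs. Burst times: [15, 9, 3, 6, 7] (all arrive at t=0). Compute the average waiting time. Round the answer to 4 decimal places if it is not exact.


FCFS order (as given): [15, 9, 3, 6, 7]
Waiting times:
  Job 1: wait = 0
  Job 2: wait = 15
  Job 3: wait = 24
  Job 4: wait = 27
  Job 5: wait = 33
Sum of waiting times = 99
Average waiting time = 99/5 = 19.8

19.8


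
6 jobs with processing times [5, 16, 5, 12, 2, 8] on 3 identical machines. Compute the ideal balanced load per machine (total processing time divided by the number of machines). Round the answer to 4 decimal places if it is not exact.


Total processing time = 5 + 16 + 5 + 12 + 2 + 8 = 48
Number of machines = 3
Ideal balanced load = 48 / 3 = 16.0

16.0


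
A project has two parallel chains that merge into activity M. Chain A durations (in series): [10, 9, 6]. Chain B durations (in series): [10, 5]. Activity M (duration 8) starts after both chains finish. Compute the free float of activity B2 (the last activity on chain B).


ES(B2) = sum of predecessors on chain B = 10
EF(B2) = ES + duration = 10 + 5 = 15
Successor of B2 is M. ES(M) = max(sum(A), sum(B)) = max(25, 15) = 25
Free float = ES(successor) - EF(current) = 25 - 15 = 10

10


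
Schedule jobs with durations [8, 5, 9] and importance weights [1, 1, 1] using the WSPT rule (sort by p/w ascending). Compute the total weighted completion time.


Compute p/w ratios and sort ascending (WSPT): [(5, 1), (8, 1), (9, 1)]
Compute weighted completion times:
  Job (p=5,w=1): C=5, w*C=1*5=5
  Job (p=8,w=1): C=13, w*C=1*13=13
  Job (p=9,w=1): C=22, w*C=1*22=22
Total weighted completion time = 40

40


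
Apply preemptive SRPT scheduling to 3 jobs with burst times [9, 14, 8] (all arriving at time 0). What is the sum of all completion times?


Since all jobs arrive at t=0, SRPT equals SPT ordering.
SPT order: [8, 9, 14]
Completion times:
  Job 1: p=8, C=8
  Job 2: p=9, C=17
  Job 3: p=14, C=31
Total completion time = 8 + 17 + 31 = 56

56


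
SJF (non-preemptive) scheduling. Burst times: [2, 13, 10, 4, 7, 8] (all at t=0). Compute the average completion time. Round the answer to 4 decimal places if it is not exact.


SJF order (ascending): [2, 4, 7, 8, 10, 13]
Completion times:
  Job 1: burst=2, C=2
  Job 2: burst=4, C=6
  Job 3: burst=7, C=13
  Job 4: burst=8, C=21
  Job 5: burst=10, C=31
  Job 6: burst=13, C=44
Average completion = 117/6 = 19.5

19.5


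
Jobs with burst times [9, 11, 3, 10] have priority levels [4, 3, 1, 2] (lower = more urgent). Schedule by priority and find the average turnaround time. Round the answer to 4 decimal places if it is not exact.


Sort by priority (ascending = highest first):
Order: [(1, 3), (2, 10), (3, 11), (4, 9)]
Completion times:
  Priority 1, burst=3, C=3
  Priority 2, burst=10, C=13
  Priority 3, burst=11, C=24
  Priority 4, burst=9, C=33
Average turnaround = 73/4 = 18.25

18.25


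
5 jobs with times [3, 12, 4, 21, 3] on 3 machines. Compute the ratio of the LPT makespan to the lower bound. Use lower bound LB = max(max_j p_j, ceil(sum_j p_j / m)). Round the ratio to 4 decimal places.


LPT order: [21, 12, 4, 3, 3]
Machine loads after assignment: [21, 12, 10]
LPT makespan = 21
Lower bound = max(max_job, ceil(total/3)) = max(21, 15) = 21
Ratio = 21 / 21 = 1.0

1.0


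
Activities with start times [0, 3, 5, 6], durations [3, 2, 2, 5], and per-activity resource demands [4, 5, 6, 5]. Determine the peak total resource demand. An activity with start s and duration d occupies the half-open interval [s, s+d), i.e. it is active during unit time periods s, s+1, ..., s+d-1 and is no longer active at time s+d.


Each activity i is active on [start_i, start_i + duration_i).
Compute total resource usage per time slot:
  t=0: active resources = [4], total = 4
  t=1: active resources = [4], total = 4
  t=2: active resources = [4], total = 4
  t=3: active resources = [5], total = 5
  t=4: active resources = [5], total = 5
  t=5: active resources = [6], total = 6
  t=6: active resources = [6, 5], total = 11
  t=7: active resources = [5], total = 5
  t=8: active resources = [5], total = 5
  t=9: active resources = [5], total = 5
  t=10: active resources = [5], total = 5
Peak resource demand = 11

11


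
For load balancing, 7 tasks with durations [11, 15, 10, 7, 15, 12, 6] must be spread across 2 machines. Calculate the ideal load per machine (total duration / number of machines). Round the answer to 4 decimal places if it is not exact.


Total processing time = 11 + 15 + 10 + 7 + 15 + 12 + 6 = 76
Number of machines = 2
Ideal balanced load = 76 / 2 = 38.0

38.0


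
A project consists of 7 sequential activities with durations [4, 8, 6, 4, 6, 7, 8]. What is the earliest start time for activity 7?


Activity 7 starts after activities 1 through 6 complete.
Predecessor durations: [4, 8, 6, 4, 6, 7]
ES = 4 + 8 + 6 + 4 + 6 + 7 = 35

35


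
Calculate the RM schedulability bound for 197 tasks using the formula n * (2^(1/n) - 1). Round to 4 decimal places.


Compute 2^(1/197) = 1.0035247108
Subtract 1: 1.0035247108 - 1 = 0.0035247108
Multiply by n: 197 * 0.0035247108 = 0.6943680276
Round to 4 dp: 0.6944

0.6944


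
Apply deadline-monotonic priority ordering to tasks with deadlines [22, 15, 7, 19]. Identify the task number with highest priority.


Sort tasks by relative deadline (ascending):
  Task 3: deadline = 7
  Task 2: deadline = 15
  Task 4: deadline = 19
  Task 1: deadline = 22
Priority order (highest first): [3, 2, 4, 1]
Highest priority task = 3

3


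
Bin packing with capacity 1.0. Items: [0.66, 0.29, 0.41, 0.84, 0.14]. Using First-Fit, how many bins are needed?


Place items sequentially using First-Fit:
  Item 0.66 -> new Bin 1
  Item 0.29 -> Bin 1 (now 0.95)
  Item 0.41 -> new Bin 2
  Item 0.84 -> new Bin 3
  Item 0.14 -> Bin 2 (now 0.55)
Total bins used = 3

3


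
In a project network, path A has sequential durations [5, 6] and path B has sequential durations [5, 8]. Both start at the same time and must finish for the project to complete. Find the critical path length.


Path A total = 5 + 6 = 11
Path B total = 5 + 8 = 13
Critical path = longest path = max(11, 13) = 13

13


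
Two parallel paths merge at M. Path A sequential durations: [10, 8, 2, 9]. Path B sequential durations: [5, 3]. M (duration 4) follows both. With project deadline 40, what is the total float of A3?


Forward pass: ES(A3) = sum of predecessors on chain A = 18
EF = ES + duration = 18 + 2 = 20
Backward pass: LF(M) = deadline = 40; LS(M) = 40 - 4 = 36
LF(A3) = LS(M) - sum(successors on chain A) = 36 - 9 = 27
LS = LF - duration = 27 - 2 = 25
Total float = LS - ES = 25 - 18 = 7

7


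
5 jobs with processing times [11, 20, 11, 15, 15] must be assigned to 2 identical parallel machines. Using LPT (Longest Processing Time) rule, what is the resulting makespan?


Sort jobs in decreasing order (LPT): [20, 15, 15, 11, 11]
Assign each job to the least loaded machine:
  Machine 1: jobs [20, 11], load = 31
  Machine 2: jobs [15, 15, 11], load = 41
Makespan = max load = 41

41


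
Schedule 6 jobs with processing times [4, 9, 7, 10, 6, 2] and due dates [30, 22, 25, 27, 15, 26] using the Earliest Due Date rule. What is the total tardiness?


Sort by due date (EDD order): [(6, 15), (9, 22), (7, 25), (2, 26), (10, 27), (4, 30)]
Compute completion times and tardiness:
  Job 1: p=6, d=15, C=6, tardiness=max(0,6-15)=0
  Job 2: p=9, d=22, C=15, tardiness=max(0,15-22)=0
  Job 3: p=7, d=25, C=22, tardiness=max(0,22-25)=0
  Job 4: p=2, d=26, C=24, tardiness=max(0,24-26)=0
  Job 5: p=10, d=27, C=34, tardiness=max(0,34-27)=7
  Job 6: p=4, d=30, C=38, tardiness=max(0,38-30)=8
Total tardiness = 15

15


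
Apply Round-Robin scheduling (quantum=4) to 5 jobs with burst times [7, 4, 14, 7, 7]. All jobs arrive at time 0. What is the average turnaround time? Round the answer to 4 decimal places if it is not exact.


Time quantum = 4
Execution trace:
  J1 runs 4 units, time = 4
  J2 runs 4 units, time = 8
  J3 runs 4 units, time = 12
  J4 runs 4 units, time = 16
  J5 runs 4 units, time = 20
  J1 runs 3 units, time = 23
  J3 runs 4 units, time = 27
  J4 runs 3 units, time = 30
  J5 runs 3 units, time = 33
  J3 runs 4 units, time = 37
  J3 runs 2 units, time = 39
Finish times: [23, 8, 39, 30, 33]
Average turnaround = 133/5 = 26.6

26.6


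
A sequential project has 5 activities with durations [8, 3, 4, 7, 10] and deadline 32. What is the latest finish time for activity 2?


LF(activity 2) = deadline - sum of successor durations
Successors: activities 3 through 5 with durations [4, 7, 10]
Sum of successor durations = 21
LF = 32 - 21 = 11

11


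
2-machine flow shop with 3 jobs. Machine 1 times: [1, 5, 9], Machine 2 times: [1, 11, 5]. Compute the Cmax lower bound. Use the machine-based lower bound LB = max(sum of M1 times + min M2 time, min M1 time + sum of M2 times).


LB1 = sum(M1 times) + min(M2 times) = 15 + 1 = 16
LB2 = min(M1 times) + sum(M2 times) = 1 + 17 = 18
Lower bound = max(LB1, LB2) = max(16, 18) = 18

18


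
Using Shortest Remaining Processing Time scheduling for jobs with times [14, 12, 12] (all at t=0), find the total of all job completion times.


Since all jobs arrive at t=0, SRPT equals SPT ordering.
SPT order: [12, 12, 14]
Completion times:
  Job 1: p=12, C=12
  Job 2: p=12, C=24
  Job 3: p=14, C=38
Total completion time = 12 + 24 + 38 = 74

74


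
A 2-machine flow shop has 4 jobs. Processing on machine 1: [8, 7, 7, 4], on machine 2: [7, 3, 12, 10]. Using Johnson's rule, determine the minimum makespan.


Apply Johnson's rule:
  Group 1 (a <= b): [(4, 4, 10), (3, 7, 12)]
  Group 2 (a > b): [(1, 8, 7), (2, 7, 3)]
Optimal job order: [4, 3, 1, 2]
Schedule:
  Job 4: M1 done at 4, M2 done at 14
  Job 3: M1 done at 11, M2 done at 26
  Job 1: M1 done at 19, M2 done at 33
  Job 2: M1 done at 26, M2 done at 36
Makespan = 36

36


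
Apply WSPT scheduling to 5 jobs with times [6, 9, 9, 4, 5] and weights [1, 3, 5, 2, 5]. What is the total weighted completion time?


Compute p/w ratios and sort ascending (WSPT): [(5, 5), (9, 5), (4, 2), (9, 3), (6, 1)]
Compute weighted completion times:
  Job (p=5,w=5): C=5, w*C=5*5=25
  Job (p=9,w=5): C=14, w*C=5*14=70
  Job (p=4,w=2): C=18, w*C=2*18=36
  Job (p=9,w=3): C=27, w*C=3*27=81
  Job (p=6,w=1): C=33, w*C=1*33=33
Total weighted completion time = 245

245


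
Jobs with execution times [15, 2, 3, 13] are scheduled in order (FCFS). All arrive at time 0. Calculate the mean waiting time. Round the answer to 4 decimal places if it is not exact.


FCFS order (as given): [15, 2, 3, 13]
Waiting times:
  Job 1: wait = 0
  Job 2: wait = 15
  Job 3: wait = 17
  Job 4: wait = 20
Sum of waiting times = 52
Average waiting time = 52/4 = 13.0

13.0


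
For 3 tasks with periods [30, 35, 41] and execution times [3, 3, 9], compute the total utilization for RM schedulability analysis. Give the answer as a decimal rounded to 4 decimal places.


Compute individual utilizations (exact fractions):
  Task 1: C/T = 3/30 = 1/10 (approx. 0.1)
  Task 2: C/T = 3/35 (approx. 0.0857)
  Task 3: C/T = 9/41 (approx. 0.2195)
Total utilization U = 1/10 + 3/35 + 9/41 = 1163/2870
Rounded to 4 decimal places: U = 0.4052
RM (Liu & Layland) bound for 3 tasks = 0.779763; compare with U = 1163/2870 (approx. 0.405226)
U <= bound, so schedulable by RM sufficient condition.

0.4052


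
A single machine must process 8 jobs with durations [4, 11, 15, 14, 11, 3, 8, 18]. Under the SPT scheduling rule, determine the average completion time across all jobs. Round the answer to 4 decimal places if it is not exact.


Sort jobs by processing time (SPT order): [3, 4, 8, 11, 11, 14, 15, 18]
Compute completion times sequentially:
  Job 1: processing = 3, completes at 3
  Job 2: processing = 4, completes at 7
  Job 3: processing = 8, completes at 15
  Job 4: processing = 11, completes at 26
  Job 5: processing = 11, completes at 37
  Job 6: processing = 14, completes at 51
  Job 7: processing = 15, completes at 66
  Job 8: processing = 18, completes at 84
Sum of completion times = 289
Average completion time = 289/8 = 36.125

36.125


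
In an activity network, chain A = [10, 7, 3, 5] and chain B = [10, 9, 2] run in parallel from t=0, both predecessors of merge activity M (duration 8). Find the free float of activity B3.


ES(B3) = sum of predecessors on chain B = 19
EF(B3) = ES + duration = 19 + 2 = 21
Successor of B3 is M. ES(M) = max(sum(A), sum(B)) = max(25, 21) = 25
Free float = ES(successor) - EF(current) = 25 - 21 = 4

4


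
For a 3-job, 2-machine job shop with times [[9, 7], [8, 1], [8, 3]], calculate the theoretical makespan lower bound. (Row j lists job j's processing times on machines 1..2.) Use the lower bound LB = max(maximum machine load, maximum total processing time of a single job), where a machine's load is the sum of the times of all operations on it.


Machine loads:
  Machine 1: 9 + 8 + 8 = 25
  Machine 2: 7 + 1 + 3 = 11
Max machine load = 25
Job totals:
  Job 1: 16
  Job 2: 9
  Job 3: 11
Max job total = 16
Lower bound = max(25, 16) = 25

25


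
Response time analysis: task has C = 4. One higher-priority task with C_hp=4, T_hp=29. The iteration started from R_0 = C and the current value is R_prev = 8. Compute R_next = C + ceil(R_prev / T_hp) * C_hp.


R_next = C + ceil(R_prev / T_hp) * C_hp
ceil(8 / 29) = ceil(0.2759) = 1
Interference = 1 * 4 = 4
R_next = 4 + 4 = 8
R_next = R_prev, so the iteration has converged (response time = 8).

8


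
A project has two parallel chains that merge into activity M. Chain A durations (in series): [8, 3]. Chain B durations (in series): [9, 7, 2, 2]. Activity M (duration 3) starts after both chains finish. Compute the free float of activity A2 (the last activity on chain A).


ES(A2) = sum of predecessors on chain A = 8
EF(A2) = ES + duration = 8 + 3 = 11
Successor of A2 is M. ES(M) = max(sum(A), sum(B)) = max(11, 20) = 20
Free float = ES(successor) - EF(current) = 20 - 11 = 9

9


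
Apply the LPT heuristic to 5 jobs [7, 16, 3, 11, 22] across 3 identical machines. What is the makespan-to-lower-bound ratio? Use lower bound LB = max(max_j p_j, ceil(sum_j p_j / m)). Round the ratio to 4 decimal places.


LPT order: [22, 16, 11, 7, 3]
Machine loads after assignment: [22, 19, 18]
LPT makespan = 22
Lower bound = max(max_job, ceil(total/3)) = max(22, 20) = 22
Ratio = 22 / 22 = 1.0

1.0


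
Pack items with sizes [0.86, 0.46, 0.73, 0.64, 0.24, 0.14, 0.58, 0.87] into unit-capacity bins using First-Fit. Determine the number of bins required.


Place items sequentially using First-Fit:
  Item 0.86 -> new Bin 1
  Item 0.46 -> new Bin 2
  Item 0.73 -> new Bin 3
  Item 0.64 -> new Bin 4
  Item 0.24 -> Bin 2 (now 0.7)
  Item 0.14 -> Bin 1 (now 1.0)
  Item 0.58 -> new Bin 5
  Item 0.87 -> new Bin 6
Total bins used = 6

6


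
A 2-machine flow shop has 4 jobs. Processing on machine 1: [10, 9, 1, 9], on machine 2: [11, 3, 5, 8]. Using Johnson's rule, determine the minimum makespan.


Apply Johnson's rule:
  Group 1 (a <= b): [(3, 1, 5), (1, 10, 11)]
  Group 2 (a > b): [(4, 9, 8), (2, 9, 3)]
Optimal job order: [3, 1, 4, 2]
Schedule:
  Job 3: M1 done at 1, M2 done at 6
  Job 1: M1 done at 11, M2 done at 22
  Job 4: M1 done at 20, M2 done at 30
  Job 2: M1 done at 29, M2 done at 33
Makespan = 33

33


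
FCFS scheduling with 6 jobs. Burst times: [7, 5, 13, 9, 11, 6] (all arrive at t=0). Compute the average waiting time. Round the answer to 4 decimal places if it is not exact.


FCFS order (as given): [7, 5, 13, 9, 11, 6]
Waiting times:
  Job 1: wait = 0
  Job 2: wait = 7
  Job 3: wait = 12
  Job 4: wait = 25
  Job 5: wait = 34
  Job 6: wait = 45
Sum of waiting times = 123
Average waiting time = 123/6 = 20.5

20.5


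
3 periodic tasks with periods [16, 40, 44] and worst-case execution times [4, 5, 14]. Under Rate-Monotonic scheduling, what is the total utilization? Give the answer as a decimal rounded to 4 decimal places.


Compute individual utilizations (exact fractions):
  Task 1: C/T = 4/16 = 1/4 (approx. 0.25)
  Task 2: C/T = 5/40 = 1/8 (approx. 0.125)
  Task 3: C/T = 14/44 = 7/22 (approx. 0.3182)
Total utilization U = 1/4 + 1/8 + 7/22 = 61/88
Rounded to 4 decimal places: U = 0.6932
RM (Liu & Layland) bound for 3 tasks = 0.779763; compare with U = 61/88 (approx. 0.693182)
U <= bound, so schedulable by RM sufficient condition.

0.6932
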